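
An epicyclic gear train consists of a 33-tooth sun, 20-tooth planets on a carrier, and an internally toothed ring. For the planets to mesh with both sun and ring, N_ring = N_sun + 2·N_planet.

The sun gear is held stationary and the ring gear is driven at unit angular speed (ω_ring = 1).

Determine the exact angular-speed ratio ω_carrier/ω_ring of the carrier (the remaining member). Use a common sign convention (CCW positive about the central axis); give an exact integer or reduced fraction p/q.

73/106

N_ring = 33 + 2·20 = 73
33(ω_s−ω_c) = −73(ω_r−ω_c),  ω_s=0, ω_r=1
33(0−ω_c) = −73(1−ω_c)  ⇒  106ω_c = 73  ⇒  ω_c = 73/106
ω_c/ω_r = 73/106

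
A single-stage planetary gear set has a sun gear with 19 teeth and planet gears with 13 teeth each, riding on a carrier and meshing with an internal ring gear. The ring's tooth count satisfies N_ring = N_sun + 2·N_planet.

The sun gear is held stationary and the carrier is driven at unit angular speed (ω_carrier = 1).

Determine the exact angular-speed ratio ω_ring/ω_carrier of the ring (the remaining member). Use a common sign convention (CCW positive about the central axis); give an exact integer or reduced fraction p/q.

N_ring = 19 + 2·13 = 45
19(ω_s−ω_c) = −45(ω_r−ω_c),  ω_s=0, ω_c=1
ω_r = 1 − (19/45)(0−1) = 64/45
ω_r/ω_c = 64/45

64/45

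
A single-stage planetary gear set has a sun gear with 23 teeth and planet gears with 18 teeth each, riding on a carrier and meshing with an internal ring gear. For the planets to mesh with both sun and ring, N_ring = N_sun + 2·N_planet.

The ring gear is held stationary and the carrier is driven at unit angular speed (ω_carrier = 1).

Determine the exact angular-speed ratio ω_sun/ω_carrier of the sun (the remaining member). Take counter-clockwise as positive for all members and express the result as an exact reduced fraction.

N_ring = 23 + 2·18 = 59
23(ω_s−ω_c) = −59(ω_r−ω_c),  ω_r=0, ω_c=1
ω_s = 1 − (59/23)(0−1) = 82/23
ω_s/ω_c = 82/23

82/23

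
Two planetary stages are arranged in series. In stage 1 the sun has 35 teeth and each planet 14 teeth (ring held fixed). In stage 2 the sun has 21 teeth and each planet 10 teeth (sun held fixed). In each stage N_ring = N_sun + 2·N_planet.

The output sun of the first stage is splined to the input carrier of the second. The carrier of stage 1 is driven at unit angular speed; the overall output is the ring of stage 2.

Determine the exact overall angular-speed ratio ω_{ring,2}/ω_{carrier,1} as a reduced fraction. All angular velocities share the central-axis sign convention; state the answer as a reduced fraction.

868/205

Stage 1: N_ring = 35 + 2·14 = 63
Stage 1: 35(ω_s−ω_c) = −63(ω_r−ω_c),  ω_r=0, ω_c=1
Stage 1: ω_s = 1 − (63/35)(0−1) = 14/5
  ⇒ ω_s¹/ω_c¹ = 14/5
Stage 2: N_ring = 21 + 2·10 = 41
Stage 2: 21(ω_s−ω_c) = −41(ω_r−ω_c),  ω_s=0, ω_c=1
Stage 2: ω_r = 1 − (21/41)(0−1) = 62/41
  ⇒ ω_r²/ω_c² = 62/41
Coupling ω_c² = ω_s¹ ⇒ overall = 14/5 × 62/41 = 868/205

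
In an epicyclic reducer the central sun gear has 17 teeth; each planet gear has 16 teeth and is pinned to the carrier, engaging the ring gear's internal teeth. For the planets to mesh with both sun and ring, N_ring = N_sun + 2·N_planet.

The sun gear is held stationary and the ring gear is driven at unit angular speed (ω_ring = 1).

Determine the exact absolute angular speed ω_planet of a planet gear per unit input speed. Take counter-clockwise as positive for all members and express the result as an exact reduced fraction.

N_ring = 17 + 2·16 = 49
17(ω_s−ω_c) = −49(ω_r−ω_c),  ω_s=0, ω_r=1
17(0−ω_c) = −49(1−ω_c)  ⇒  66ω_c = 49  ⇒  ω_c = 49/66
sun–planet: 17·(0−49/66) = −16·(ω_p−ω_c)  ⇒  ω_p−ω_c = −(17/16)·(-49/66) = 833/1056
ω_p = 49/66 + 833/1056 = 49/32

49/32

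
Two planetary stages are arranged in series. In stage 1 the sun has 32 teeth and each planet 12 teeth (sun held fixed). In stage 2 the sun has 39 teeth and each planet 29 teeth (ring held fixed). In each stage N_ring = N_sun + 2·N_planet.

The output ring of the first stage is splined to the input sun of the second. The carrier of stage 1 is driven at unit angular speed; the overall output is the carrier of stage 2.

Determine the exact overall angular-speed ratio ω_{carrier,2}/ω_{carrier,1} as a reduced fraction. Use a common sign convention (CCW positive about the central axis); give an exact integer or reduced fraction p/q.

Stage 1: N_ring = 32 + 2·12 = 56
Stage 1: 32(ω_s−ω_c) = −56(ω_r−ω_c),  ω_s=0, ω_c=1
Stage 1: ω_r = 1 − (32/56)(0−1) = 11/7
  ⇒ ω_r¹/ω_c¹ = 11/7
Stage 2: N_ring = 39 + 2·29 = 97
Stage 2: 39(ω_s−ω_c) = −97(ω_r−ω_c),  ω_r=0, ω_s=1
Stage 2: 39(1−ω_c) = −97(0−ω_c)  ⇒  136ω_c = 39  ⇒  ω_c = 39/136
  ⇒ ω_c²/ω_s² = 39/136
Coupling ω_s² = ω_r¹ ⇒ overall = 11/7 × 39/136 = 429/952

429/952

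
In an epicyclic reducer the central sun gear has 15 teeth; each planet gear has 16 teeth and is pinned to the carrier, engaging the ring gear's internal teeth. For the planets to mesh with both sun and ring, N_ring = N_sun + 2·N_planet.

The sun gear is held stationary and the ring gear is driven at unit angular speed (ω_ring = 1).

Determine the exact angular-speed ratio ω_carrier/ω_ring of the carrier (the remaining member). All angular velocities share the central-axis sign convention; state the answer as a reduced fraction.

47/62

N_ring = 15 + 2·16 = 47
15(ω_s−ω_c) = −47(ω_r−ω_c),  ω_s=0, ω_r=1
15(0−ω_c) = −47(1−ω_c)  ⇒  62ω_c = 47  ⇒  ω_c = 47/62
ω_c/ω_r = 47/62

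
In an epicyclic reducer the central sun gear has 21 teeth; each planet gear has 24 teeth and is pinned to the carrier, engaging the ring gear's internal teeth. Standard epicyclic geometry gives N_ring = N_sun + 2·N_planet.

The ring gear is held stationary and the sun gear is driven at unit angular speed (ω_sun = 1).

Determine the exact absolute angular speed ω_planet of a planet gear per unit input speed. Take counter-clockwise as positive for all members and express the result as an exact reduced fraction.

N_ring = 21 + 2·24 = 69
21(ω_s−ω_c) = −69(ω_r−ω_c),  ω_r=0, ω_s=1
21(1−ω_c) = −69(0−ω_c)  ⇒  90ω_c = 21  ⇒  ω_c = 7/30
sun–planet: 21·(1−7/30) = −24·(ω_p−ω_c)  ⇒  ω_p−ω_c = −(21/24)·(23/30) = -161/240
ω_p = 7/30 − 161/240 = -7/16

-7/16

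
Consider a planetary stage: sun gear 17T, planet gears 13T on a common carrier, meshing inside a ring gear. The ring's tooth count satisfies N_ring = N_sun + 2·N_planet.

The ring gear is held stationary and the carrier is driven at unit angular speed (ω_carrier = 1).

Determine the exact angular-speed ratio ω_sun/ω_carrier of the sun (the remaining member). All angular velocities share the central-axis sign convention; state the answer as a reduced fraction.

60/17

N_ring = 17 + 2·13 = 43
17(ω_s−ω_c) = −43(ω_r−ω_c),  ω_r=0, ω_c=1
ω_s = 1 − (43/17)(0−1) = 60/17
ω_s/ω_c = 60/17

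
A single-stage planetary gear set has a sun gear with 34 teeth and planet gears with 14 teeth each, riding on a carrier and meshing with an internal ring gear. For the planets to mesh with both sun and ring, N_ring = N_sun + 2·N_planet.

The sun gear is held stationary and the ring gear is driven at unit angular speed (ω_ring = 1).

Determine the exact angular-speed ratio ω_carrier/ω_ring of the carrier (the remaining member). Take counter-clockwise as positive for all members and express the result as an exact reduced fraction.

N_ring = 34 + 2·14 = 62
34(ω_s−ω_c) = −62(ω_r−ω_c),  ω_s=0, ω_r=1
34(0−ω_c) = −62(1−ω_c)  ⇒  96ω_c = 62  ⇒  ω_c = 31/48
ω_c/ω_r = 31/48

31/48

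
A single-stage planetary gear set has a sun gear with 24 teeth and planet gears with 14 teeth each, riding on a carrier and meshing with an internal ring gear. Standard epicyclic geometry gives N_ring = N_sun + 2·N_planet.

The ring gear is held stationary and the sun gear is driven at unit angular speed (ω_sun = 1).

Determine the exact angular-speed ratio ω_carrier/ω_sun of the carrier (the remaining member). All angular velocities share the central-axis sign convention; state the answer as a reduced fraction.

6/19

N_ring = 24 + 2·14 = 52
24(ω_s−ω_c) = −52(ω_r−ω_c),  ω_r=0, ω_s=1
24(1−ω_c) = −52(0−ω_c)  ⇒  76ω_c = 24  ⇒  ω_c = 6/19
ω_c/ω_s = 6/19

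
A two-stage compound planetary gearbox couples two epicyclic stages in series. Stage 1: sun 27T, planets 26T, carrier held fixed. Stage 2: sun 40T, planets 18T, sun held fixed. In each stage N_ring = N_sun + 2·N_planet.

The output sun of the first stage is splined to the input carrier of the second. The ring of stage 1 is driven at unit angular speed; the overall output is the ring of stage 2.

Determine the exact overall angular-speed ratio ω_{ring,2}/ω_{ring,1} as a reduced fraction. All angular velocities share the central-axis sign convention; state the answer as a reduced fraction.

Stage 1: N_ring = 27 + 2·26 = 79
Stage 1: 27(ω_s−ω_c) = −79(ω_r−ω_c),  ω_c=0, ω_r=1
Stage 1: ω_s = 0 − (79/27)(1−0) = -79/27
  ⇒ ω_s¹/ω_r¹ = -79/27
Stage 2: N_ring = 40 + 2·18 = 76
Stage 2: 40(ω_s−ω_c) = −76(ω_r−ω_c),  ω_s=0, ω_c=1
Stage 2: ω_r = 1 − (40/76)(0−1) = 29/19
  ⇒ ω_r²/ω_c² = 29/19
Coupling ω_c² = ω_s¹ ⇒ overall = -79/27 × 29/19 = -2291/513

-2291/513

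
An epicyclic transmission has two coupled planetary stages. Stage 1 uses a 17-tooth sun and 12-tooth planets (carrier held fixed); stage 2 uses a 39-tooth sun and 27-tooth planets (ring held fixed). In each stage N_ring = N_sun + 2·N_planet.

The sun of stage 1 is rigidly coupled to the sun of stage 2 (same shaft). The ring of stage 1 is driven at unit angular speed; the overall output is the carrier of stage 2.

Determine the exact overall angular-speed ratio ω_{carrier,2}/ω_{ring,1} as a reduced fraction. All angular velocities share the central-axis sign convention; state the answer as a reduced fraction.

Stage 1: N_ring = 17 + 2·12 = 41
Stage 1: 17(ω_s−ω_c) = −41(ω_r−ω_c),  ω_c=0, ω_r=1
Stage 1: ω_s = 0 − (41/17)(1−0) = -41/17
  ⇒ ω_s¹/ω_r¹ = -41/17
Stage 2: N_ring = 39 + 2·27 = 93
Stage 2: 39(ω_s−ω_c) = −93(ω_r−ω_c),  ω_r=0, ω_s=1
Stage 2: 39(1−ω_c) = −93(0−ω_c)  ⇒  132ω_c = 39  ⇒  ω_c = 13/44
  ⇒ ω_c²/ω_s² = 13/44
Coupling ω_s² = ω_s¹ ⇒ overall = -41/17 × 13/44 = -533/748

-533/748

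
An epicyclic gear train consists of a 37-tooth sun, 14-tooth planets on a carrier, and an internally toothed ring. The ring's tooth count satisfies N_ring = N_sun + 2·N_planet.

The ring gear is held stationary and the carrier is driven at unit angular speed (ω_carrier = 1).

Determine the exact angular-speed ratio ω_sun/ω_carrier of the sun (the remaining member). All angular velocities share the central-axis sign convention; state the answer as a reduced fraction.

102/37

N_ring = 37 + 2·14 = 65
37(ω_s−ω_c) = −65(ω_r−ω_c),  ω_r=0, ω_c=1
ω_s = 1 − (65/37)(0−1) = 102/37
ω_s/ω_c = 102/37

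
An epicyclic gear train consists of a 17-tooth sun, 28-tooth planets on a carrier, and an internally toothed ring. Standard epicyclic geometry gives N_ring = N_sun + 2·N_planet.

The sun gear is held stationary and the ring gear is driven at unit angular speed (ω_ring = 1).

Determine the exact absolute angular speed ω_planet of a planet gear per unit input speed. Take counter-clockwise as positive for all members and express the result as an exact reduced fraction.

73/56

N_ring = 17 + 2·28 = 73
17(ω_s−ω_c) = −73(ω_r−ω_c),  ω_s=0, ω_r=1
17(0−ω_c) = −73(1−ω_c)  ⇒  90ω_c = 73  ⇒  ω_c = 73/90
sun–planet: 17·(0−73/90) = −28·(ω_p−ω_c)  ⇒  ω_p−ω_c = −(17/28)·(-73/90) = 1241/2520
ω_p = 73/90 + 1241/2520 = 73/56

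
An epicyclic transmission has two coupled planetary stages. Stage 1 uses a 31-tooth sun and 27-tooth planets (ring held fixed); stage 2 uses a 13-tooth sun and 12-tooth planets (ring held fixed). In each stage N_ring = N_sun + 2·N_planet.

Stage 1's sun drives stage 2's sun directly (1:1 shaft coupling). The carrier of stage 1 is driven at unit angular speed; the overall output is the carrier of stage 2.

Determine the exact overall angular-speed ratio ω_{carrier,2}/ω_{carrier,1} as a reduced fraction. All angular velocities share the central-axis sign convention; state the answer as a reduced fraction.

754/775

Stage 1: N_ring = 31 + 2·27 = 85
Stage 1: 31(ω_s−ω_c) = −85(ω_r−ω_c),  ω_r=0, ω_c=1
Stage 1: ω_s = 1 − (85/31)(0−1) = 116/31
  ⇒ ω_s¹/ω_c¹ = 116/31
Stage 2: N_ring = 13 + 2·12 = 37
Stage 2: 13(ω_s−ω_c) = −37(ω_r−ω_c),  ω_r=0, ω_s=1
Stage 2: 13(1−ω_c) = −37(0−ω_c)  ⇒  50ω_c = 13  ⇒  ω_c = 13/50
  ⇒ ω_c²/ω_s² = 13/50
Coupling ω_s² = ω_s¹ ⇒ overall = 116/31 × 13/50 = 754/775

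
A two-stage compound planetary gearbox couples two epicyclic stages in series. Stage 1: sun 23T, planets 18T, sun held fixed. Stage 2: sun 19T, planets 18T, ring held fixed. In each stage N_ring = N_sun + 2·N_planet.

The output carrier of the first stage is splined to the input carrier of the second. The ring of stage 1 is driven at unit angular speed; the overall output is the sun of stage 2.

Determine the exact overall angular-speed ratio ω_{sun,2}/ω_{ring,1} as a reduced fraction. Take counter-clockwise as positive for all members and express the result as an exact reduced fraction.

2183/779

Stage 1: N_ring = 23 + 2·18 = 59
Stage 1: 23(ω_s−ω_c) = −59(ω_r−ω_c),  ω_s=0, ω_r=1
Stage 1: 23(0−ω_c) = −59(1−ω_c)  ⇒  82ω_c = 59  ⇒  ω_c = 59/82
  ⇒ ω_c¹/ω_r¹ = 59/82
Stage 2: N_ring = 19 + 2·18 = 55
Stage 2: 19(ω_s−ω_c) = −55(ω_r−ω_c),  ω_r=0, ω_c=1
Stage 2: ω_s = 1 − (55/19)(0−1) = 74/19
  ⇒ ω_s²/ω_c² = 74/19
Coupling ω_c² = ω_c¹ ⇒ overall = 59/82 × 74/19 = 2183/779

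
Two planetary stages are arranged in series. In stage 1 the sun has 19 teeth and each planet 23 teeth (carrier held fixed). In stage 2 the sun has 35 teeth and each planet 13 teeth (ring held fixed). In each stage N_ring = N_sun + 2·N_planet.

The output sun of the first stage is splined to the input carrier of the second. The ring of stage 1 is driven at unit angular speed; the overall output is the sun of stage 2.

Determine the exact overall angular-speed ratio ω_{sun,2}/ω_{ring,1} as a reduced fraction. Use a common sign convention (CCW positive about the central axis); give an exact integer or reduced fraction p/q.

-1248/133

Stage 1: N_ring = 19 + 2·23 = 65
Stage 1: 19(ω_s−ω_c) = −65(ω_r−ω_c),  ω_c=0, ω_r=1
Stage 1: ω_s = 0 − (65/19)(1−0) = -65/19
  ⇒ ω_s¹/ω_r¹ = -65/19
Stage 2: N_ring = 35 + 2·13 = 61
Stage 2: 35(ω_s−ω_c) = −61(ω_r−ω_c),  ω_r=0, ω_c=1
Stage 2: ω_s = 1 − (61/35)(0−1) = 96/35
  ⇒ ω_s²/ω_c² = 96/35
Coupling ω_c² = ω_s¹ ⇒ overall = -65/19 × 96/35 = -1248/133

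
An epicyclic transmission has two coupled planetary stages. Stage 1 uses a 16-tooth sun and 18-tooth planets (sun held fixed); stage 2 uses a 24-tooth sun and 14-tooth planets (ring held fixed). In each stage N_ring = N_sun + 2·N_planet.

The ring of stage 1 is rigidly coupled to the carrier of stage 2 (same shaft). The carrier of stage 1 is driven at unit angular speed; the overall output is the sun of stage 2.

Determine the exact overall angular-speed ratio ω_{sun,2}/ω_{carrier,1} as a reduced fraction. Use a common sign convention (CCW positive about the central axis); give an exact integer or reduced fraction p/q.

Stage 1: N_ring = 16 + 2·18 = 52
Stage 1: 16(ω_s−ω_c) = −52(ω_r−ω_c),  ω_s=0, ω_c=1
Stage 1: ω_r = 1 − (16/52)(0−1) = 17/13
  ⇒ ω_r¹/ω_c¹ = 17/13
Stage 2: N_ring = 24 + 2·14 = 52
Stage 2: 24(ω_s−ω_c) = −52(ω_r−ω_c),  ω_r=0, ω_c=1
Stage 2: ω_s = 1 − (52/24)(0−1) = 19/6
  ⇒ ω_s²/ω_c² = 19/6
Coupling ω_c² = ω_r¹ ⇒ overall = 17/13 × 19/6 = 323/78

323/78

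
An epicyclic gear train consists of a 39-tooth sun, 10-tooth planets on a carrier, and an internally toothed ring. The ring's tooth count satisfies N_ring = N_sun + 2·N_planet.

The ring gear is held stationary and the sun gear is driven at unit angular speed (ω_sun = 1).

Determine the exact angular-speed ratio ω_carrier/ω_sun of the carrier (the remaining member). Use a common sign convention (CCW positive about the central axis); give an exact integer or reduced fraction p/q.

N_ring = 39 + 2·10 = 59
39(ω_s−ω_c) = −59(ω_r−ω_c),  ω_r=0, ω_s=1
39(1−ω_c) = −59(0−ω_c)  ⇒  98ω_c = 39  ⇒  ω_c = 39/98
ω_c/ω_s = 39/98

39/98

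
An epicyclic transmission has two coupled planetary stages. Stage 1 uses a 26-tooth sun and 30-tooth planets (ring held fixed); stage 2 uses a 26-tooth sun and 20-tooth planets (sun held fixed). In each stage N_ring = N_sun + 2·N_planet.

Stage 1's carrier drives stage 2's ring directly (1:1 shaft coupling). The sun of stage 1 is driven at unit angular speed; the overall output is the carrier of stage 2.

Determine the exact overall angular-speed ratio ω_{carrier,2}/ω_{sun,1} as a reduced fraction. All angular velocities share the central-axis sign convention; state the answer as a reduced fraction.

Stage 1: N_ring = 26 + 2·30 = 86
Stage 1: 26(ω_s−ω_c) = −86(ω_r−ω_c),  ω_r=0, ω_s=1
Stage 1: 26(1−ω_c) = −86(0−ω_c)  ⇒  112ω_c = 26  ⇒  ω_c = 13/56
  ⇒ ω_c¹/ω_s¹ = 13/56
Stage 2: N_ring = 26 + 2·20 = 66
Stage 2: 26(ω_s−ω_c) = −66(ω_r−ω_c),  ω_s=0, ω_r=1
Stage 2: 26(0−ω_c) = −66(1−ω_c)  ⇒  92ω_c = 66  ⇒  ω_c = 33/46
  ⇒ ω_c²/ω_r² = 33/46
Coupling ω_r² = ω_c¹ ⇒ overall = 13/56 × 33/46 = 429/2576

429/2576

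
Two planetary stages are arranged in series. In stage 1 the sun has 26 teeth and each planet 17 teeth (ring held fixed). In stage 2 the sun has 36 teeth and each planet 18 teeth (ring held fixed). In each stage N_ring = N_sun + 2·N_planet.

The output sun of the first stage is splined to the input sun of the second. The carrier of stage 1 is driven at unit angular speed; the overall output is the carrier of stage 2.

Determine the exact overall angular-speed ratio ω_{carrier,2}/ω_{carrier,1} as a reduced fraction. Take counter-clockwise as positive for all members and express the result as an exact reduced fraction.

43/39

Stage 1: N_ring = 26 + 2·17 = 60
Stage 1: 26(ω_s−ω_c) = −60(ω_r−ω_c),  ω_r=0, ω_c=1
Stage 1: ω_s = 1 − (60/26)(0−1) = 43/13
  ⇒ ω_s¹/ω_c¹ = 43/13
Stage 2: N_ring = 36 + 2·18 = 72
Stage 2: 36(ω_s−ω_c) = −72(ω_r−ω_c),  ω_r=0, ω_s=1
Stage 2: 36(1−ω_c) = −72(0−ω_c)  ⇒  108ω_c = 36  ⇒  ω_c = 1/3
  ⇒ ω_c²/ω_s² = 1/3
Coupling ω_s² = ω_s¹ ⇒ overall = 43/13 × 1/3 = 43/39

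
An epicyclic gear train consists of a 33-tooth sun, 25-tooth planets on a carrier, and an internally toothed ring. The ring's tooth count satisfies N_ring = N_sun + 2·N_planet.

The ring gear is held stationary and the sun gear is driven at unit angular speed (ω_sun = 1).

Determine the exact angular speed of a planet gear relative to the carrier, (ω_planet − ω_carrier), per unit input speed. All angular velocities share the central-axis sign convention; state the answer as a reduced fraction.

N_ring = 33 + 2·25 = 83
33(ω_s−ω_c) = −83(ω_r−ω_c),  ω_r=0, ω_s=1
33(1−ω_c) = −83(0−ω_c)  ⇒  116ω_c = 33  ⇒  ω_c = 33/116
sun–planet: 33·(1−33/116) = −25·(ω_p−ω_c)  ⇒  ω_p−ω_c = −(33/25)·(83/116) = -2739/2900

-2739/2900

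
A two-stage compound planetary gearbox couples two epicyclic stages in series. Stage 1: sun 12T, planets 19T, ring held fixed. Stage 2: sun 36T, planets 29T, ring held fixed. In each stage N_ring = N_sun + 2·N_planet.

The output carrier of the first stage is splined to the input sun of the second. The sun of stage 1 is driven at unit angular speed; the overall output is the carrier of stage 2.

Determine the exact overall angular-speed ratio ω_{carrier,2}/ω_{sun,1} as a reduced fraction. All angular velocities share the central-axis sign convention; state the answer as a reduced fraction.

Stage 1: N_ring = 12 + 2·19 = 50
Stage 1: 12(ω_s−ω_c) = −50(ω_r−ω_c),  ω_r=0, ω_s=1
Stage 1: 12(1−ω_c) = −50(0−ω_c)  ⇒  62ω_c = 12  ⇒  ω_c = 6/31
  ⇒ ω_c¹/ω_s¹ = 6/31
Stage 2: N_ring = 36 + 2·29 = 94
Stage 2: 36(ω_s−ω_c) = −94(ω_r−ω_c),  ω_r=0, ω_s=1
Stage 2: 36(1−ω_c) = −94(0−ω_c)  ⇒  130ω_c = 36  ⇒  ω_c = 18/65
  ⇒ ω_c²/ω_s² = 18/65
Coupling ω_s² = ω_c¹ ⇒ overall = 6/31 × 18/65 = 108/2015

108/2015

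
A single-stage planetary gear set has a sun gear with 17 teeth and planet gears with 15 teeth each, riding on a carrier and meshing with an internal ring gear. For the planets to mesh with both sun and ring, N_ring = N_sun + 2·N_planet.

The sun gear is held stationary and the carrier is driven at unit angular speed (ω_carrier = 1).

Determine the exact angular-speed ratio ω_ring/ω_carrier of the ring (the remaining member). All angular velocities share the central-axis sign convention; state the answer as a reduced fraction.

N_ring = 17 + 2·15 = 47
17(ω_s−ω_c) = −47(ω_r−ω_c),  ω_s=0, ω_c=1
ω_r = 1 − (17/47)(0−1) = 64/47
ω_r/ω_c = 64/47

64/47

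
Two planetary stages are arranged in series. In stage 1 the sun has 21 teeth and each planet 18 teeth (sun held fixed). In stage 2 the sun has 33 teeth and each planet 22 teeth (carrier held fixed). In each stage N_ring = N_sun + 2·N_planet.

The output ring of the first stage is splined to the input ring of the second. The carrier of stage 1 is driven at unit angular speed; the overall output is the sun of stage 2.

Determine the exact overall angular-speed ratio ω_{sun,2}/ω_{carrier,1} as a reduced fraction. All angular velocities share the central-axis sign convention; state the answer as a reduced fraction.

Stage 1: N_ring = 21 + 2·18 = 57
Stage 1: 21(ω_s−ω_c) = −57(ω_r−ω_c),  ω_s=0, ω_c=1
Stage 1: ω_r = 1 − (21/57)(0−1) = 26/19
  ⇒ ω_r¹/ω_c¹ = 26/19
Stage 2: N_ring = 33 + 2·22 = 77
Stage 2: 33(ω_s−ω_c) = −77(ω_r−ω_c),  ω_c=0, ω_r=1
Stage 2: ω_s = 0 − (77/33)(1−0) = -7/3
  ⇒ ω_s²/ω_r² = -7/3
Coupling ω_r² = ω_r¹ ⇒ overall = 26/19 × -7/3 = -182/57

-182/57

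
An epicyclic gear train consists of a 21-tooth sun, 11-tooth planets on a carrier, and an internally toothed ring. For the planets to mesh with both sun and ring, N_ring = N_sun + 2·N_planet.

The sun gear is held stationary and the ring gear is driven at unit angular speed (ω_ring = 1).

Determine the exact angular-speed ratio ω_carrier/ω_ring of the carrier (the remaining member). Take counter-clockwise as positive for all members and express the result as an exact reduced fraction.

43/64

N_ring = 21 + 2·11 = 43
21(ω_s−ω_c) = −43(ω_r−ω_c),  ω_s=0, ω_r=1
21(0−ω_c) = −43(1−ω_c)  ⇒  64ω_c = 43  ⇒  ω_c = 43/64
ω_c/ω_r = 43/64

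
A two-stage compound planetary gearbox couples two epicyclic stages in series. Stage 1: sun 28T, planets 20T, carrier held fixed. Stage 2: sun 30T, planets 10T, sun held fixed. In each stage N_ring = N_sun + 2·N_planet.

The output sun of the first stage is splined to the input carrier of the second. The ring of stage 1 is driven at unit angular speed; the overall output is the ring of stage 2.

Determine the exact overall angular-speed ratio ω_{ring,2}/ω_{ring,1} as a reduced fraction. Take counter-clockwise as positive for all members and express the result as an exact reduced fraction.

Stage 1: N_ring = 28 + 2·20 = 68
Stage 1: 28(ω_s−ω_c) = −68(ω_r−ω_c),  ω_c=0, ω_r=1
Stage 1: ω_s = 0 − (68/28)(1−0) = -17/7
  ⇒ ω_s¹/ω_r¹ = -17/7
Stage 2: N_ring = 30 + 2·10 = 50
Stage 2: 30(ω_s−ω_c) = −50(ω_r−ω_c),  ω_s=0, ω_c=1
Stage 2: ω_r = 1 − (30/50)(0−1) = 8/5
  ⇒ ω_r²/ω_c² = 8/5
Coupling ω_c² = ω_s¹ ⇒ overall = -17/7 × 8/5 = -136/35

-136/35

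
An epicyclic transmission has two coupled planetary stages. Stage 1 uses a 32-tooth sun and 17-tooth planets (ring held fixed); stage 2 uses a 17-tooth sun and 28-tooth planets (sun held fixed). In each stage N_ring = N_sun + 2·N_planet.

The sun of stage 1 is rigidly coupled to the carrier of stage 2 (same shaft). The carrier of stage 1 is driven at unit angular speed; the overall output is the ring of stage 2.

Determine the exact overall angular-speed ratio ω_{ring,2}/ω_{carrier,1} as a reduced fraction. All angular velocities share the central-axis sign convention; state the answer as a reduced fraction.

2205/584

Stage 1: N_ring = 32 + 2·17 = 66
Stage 1: 32(ω_s−ω_c) = −66(ω_r−ω_c),  ω_r=0, ω_c=1
Stage 1: ω_s = 1 − (66/32)(0−1) = 49/16
  ⇒ ω_s¹/ω_c¹ = 49/16
Stage 2: N_ring = 17 + 2·28 = 73
Stage 2: 17(ω_s−ω_c) = −73(ω_r−ω_c),  ω_s=0, ω_c=1
Stage 2: ω_r = 1 − (17/73)(0−1) = 90/73
  ⇒ ω_r²/ω_c² = 90/73
Coupling ω_c² = ω_s¹ ⇒ overall = 49/16 × 90/73 = 2205/584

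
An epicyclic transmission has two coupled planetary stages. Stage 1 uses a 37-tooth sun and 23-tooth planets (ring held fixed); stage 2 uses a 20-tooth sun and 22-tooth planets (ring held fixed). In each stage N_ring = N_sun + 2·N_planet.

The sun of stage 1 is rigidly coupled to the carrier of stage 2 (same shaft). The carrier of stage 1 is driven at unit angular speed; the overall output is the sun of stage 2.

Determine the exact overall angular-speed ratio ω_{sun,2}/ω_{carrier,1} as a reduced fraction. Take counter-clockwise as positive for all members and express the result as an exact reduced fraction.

504/37

Stage 1: N_ring = 37 + 2·23 = 83
Stage 1: 37(ω_s−ω_c) = −83(ω_r−ω_c),  ω_r=0, ω_c=1
Stage 1: ω_s = 1 − (83/37)(0−1) = 120/37
  ⇒ ω_s¹/ω_c¹ = 120/37
Stage 2: N_ring = 20 + 2·22 = 64
Stage 2: 20(ω_s−ω_c) = −64(ω_r−ω_c),  ω_r=0, ω_c=1
Stage 2: ω_s = 1 − (64/20)(0−1) = 21/5
  ⇒ ω_s²/ω_c² = 21/5
Coupling ω_c² = ω_s¹ ⇒ overall = 120/37 × 21/5 = 504/37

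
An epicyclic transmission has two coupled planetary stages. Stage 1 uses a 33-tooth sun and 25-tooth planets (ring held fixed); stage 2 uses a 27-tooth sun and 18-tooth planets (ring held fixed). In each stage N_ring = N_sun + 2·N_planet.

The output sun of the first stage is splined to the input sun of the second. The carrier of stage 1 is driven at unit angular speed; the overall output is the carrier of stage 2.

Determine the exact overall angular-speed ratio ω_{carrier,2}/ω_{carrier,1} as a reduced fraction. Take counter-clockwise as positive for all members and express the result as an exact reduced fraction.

58/55

Stage 1: N_ring = 33 + 2·25 = 83
Stage 1: 33(ω_s−ω_c) = −83(ω_r−ω_c),  ω_r=0, ω_c=1
Stage 1: ω_s = 1 − (83/33)(0−1) = 116/33
  ⇒ ω_s¹/ω_c¹ = 116/33
Stage 2: N_ring = 27 + 2·18 = 63
Stage 2: 27(ω_s−ω_c) = −63(ω_r−ω_c),  ω_r=0, ω_s=1
Stage 2: 27(1−ω_c) = −63(0−ω_c)  ⇒  90ω_c = 27  ⇒  ω_c = 3/10
  ⇒ ω_c²/ω_s² = 3/10
Coupling ω_s² = ω_s¹ ⇒ overall = 116/33 × 3/10 = 58/55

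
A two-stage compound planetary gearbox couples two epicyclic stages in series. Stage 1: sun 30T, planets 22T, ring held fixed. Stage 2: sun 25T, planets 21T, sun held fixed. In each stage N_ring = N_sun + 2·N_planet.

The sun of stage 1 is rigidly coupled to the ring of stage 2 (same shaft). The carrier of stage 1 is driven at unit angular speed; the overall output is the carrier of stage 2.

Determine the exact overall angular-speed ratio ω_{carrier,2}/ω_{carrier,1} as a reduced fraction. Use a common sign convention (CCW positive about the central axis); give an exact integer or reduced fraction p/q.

Stage 1: N_ring = 30 + 2·22 = 74
Stage 1: 30(ω_s−ω_c) = −74(ω_r−ω_c),  ω_r=0, ω_c=1
Stage 1: ω_s = 1 − (74/30)(0−1) = 52/15
  ⇒ ω_s¹/ω_c¹ = 52/15
Stage 2: N_ring = 25 + 2·21 = 67
Stage 2: 25(ω_s−ω_c) = −67(ω_r−ω_c),  ω_s=0, ω_r=1
Stage 2: 25(0−ω_c) = −67(1−ω_c)  ⇒  92ω_c = 67  ⇒  ω_c = 67/92
  ⇒ ω_c²/ω_r² = 67/92
Coupling ω_r² = ω_s¹ ⇒ overall = 52/15 × 67/92 = 871/345

871/345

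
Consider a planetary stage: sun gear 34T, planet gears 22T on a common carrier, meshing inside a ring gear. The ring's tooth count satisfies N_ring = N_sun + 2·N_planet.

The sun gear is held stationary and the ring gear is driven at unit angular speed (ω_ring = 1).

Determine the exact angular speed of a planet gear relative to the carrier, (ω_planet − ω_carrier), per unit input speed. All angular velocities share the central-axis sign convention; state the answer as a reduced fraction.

N_ring = 34 + 2·22 = 78
34(ω_s−ω_c) = −78(ω_r−ω_c),  ω_s=0, ω_r=1
34(0−ω_c) = −78(1−ω_c)  ⇒  112ω_c = 78  ⇒  ω_c = 39/56
sun–planet: 34·(0−39/56) = −22·(ω_p−ω_c)  ⇒  ω_p−ω_c = −(34/22)·(-39/56) = 663/616

663/616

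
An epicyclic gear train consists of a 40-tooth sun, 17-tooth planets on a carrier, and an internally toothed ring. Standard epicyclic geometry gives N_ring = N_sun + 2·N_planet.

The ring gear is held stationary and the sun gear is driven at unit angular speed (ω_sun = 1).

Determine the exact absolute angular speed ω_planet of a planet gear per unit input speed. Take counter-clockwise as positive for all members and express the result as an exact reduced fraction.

-20/17

N_ring = 40 + 2·17 = 74
40(ω_s−ω_c) = −74(ω_r−ω_c),  ω_r=0, ω_s=1
40(1−ω_c) = −74(0−ω_c)  ⇒  114ω_c = 40  ⇒  ω_c = 20/57
sun–planet: 40·(1−20/57) = −17·(ω_p−ω_c)  ⇒  ω_p−ω_c = −(40/17)·(37/57) = -1480/969
ω_p = 20/57 − 1480/969 = -20/17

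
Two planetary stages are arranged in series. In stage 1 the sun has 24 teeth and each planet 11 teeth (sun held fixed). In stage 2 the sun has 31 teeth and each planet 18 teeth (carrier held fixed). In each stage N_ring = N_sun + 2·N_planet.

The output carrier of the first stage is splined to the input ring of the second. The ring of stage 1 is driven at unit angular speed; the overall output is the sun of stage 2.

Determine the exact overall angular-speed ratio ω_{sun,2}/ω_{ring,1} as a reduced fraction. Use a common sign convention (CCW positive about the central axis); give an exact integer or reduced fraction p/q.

Stage 1: N_ring = 24 + 2·11 = 46
Stage 1: 24(ω_s−ω_c) = −46(ω_r−ω_c),  ω_s=0, ω_r=1
Stage 1: 24(0−ω_c) = −46(1−ω_c)  ⇒  70ω_c = 46  ⇒  ω_c = 23/35
  ⇒ ω_c¹/ω_r¹ = 23/35
Stage 2: N_ring = 31 + 2·18 = 67
Stage 2: 31(ω_s−ω_c) = −67(ω_r−ω_c),  ω_c=0, ω_r=1
Stage 2: ω_s = 0 − (67/31)(1−0) = -67/31
  ⇒ ω_s²/ω_r² = -67/31
Coupling ω_r² = ω_c¹ ⇒ overall = 23/35 × -67/31 = -1541/1085

-1541/1085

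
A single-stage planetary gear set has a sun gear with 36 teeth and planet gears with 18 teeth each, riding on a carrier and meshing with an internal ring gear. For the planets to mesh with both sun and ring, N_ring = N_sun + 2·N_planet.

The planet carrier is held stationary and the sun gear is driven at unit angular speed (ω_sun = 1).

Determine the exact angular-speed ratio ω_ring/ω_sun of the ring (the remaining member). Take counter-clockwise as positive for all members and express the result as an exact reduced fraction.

N_ring = 36 + 2·18 = 72
36(ω_s−ω_c) = −72(ω_r−ω_c),  ω_c=0, ω_s=1
ω_r = 0 − (36/72)(1−0) = -1/2
ω_r/ω_s = -1/2

-1/2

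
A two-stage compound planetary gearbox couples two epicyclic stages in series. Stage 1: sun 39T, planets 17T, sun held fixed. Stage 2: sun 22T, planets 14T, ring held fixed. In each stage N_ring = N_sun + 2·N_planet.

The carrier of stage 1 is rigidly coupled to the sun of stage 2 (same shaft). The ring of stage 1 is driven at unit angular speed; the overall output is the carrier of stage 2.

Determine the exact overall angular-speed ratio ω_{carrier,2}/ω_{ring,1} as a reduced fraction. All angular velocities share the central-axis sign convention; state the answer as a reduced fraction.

803/4032

Stage 1: N_ring = 39 + 2·17 = 73
Stage 1: 39(ω_s−ω_c) = −73(ω_r−ω_c),  ω_s=0, ω_r=1
Stage 1: 39(0−ω_c) = −73(1−ω_c)  ⇒  112ω_c = 73  ⇒  ω_c = 73/112
  ⇒ ω_c¹/ω_r¹ = 73/112
Stage 2: N_ring = 22 + 2·14 = 50
Stage 2: 22(ω_s−ω_c) = −50(ω_r−ω_c),  ω_r=0, ω_s=1
Stage 2: 22(1−ω_c) = −50(0−ω_c)  ⇒  72ω_c = 22  ⇒  ω_c = 11/36
  ⇒ ω_c²/ω_s² = 11/36
Coupling ω_s² = ω_c¹ ⇒ overall = 73/112 × 11/36 = 803/4032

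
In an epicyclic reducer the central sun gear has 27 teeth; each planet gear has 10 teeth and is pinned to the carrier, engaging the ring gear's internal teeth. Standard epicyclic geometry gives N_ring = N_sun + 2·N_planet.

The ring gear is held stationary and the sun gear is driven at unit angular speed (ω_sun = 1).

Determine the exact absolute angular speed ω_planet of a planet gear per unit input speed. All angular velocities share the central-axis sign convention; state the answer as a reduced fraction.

N_ring = 27 + 2·10 = 47
27(ω_s−ω_c) = −47(ω_r−ω_c),  ω_r=0, ω_s=1
27(1−ω_c) = −47(0−ω_c)  ⇒  74ω_c = 27  ⇒  ω_c = 27/74
sun–planet: 27·(1−27/74) = −10·(ω_p−ω_c)  ⇒  ω_p−ω_c = −(27/10)·(47/74) = -1269/740
ω_p = 27/74 − 1269/740 = -27/20

-27/20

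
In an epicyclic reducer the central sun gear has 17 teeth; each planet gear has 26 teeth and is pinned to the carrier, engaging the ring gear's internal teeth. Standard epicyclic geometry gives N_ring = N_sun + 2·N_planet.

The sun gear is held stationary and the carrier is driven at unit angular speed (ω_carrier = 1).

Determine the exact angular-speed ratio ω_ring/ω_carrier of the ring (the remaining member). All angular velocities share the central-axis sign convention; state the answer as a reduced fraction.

86/69

N_ring = 17 + 2·26 = 69
17(ω_s−ω_c) = −69(ω_r−ω_c),  ω_s=0, ω_c=1
ω_r = 1 − (17/69)(0−1) = 86/69
ω_r/ω_c = 86/69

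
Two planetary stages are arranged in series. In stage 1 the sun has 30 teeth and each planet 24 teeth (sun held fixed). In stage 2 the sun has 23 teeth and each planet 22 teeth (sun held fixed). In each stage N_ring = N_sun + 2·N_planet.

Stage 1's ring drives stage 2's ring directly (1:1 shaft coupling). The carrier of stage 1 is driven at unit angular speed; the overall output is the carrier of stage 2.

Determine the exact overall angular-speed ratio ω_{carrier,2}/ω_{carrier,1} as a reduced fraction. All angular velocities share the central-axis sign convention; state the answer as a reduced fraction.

Stage 1: N_ring = 30 + 2·24 = 78
Stage 1: 30(ω_s−ω_c) = −78(ω_r−ω_c),  ω_s=0, ω_c=1
Stage 1: ω_r = 1 − (30/78)(0−1) = 18/13
  ⇒ ω_r¹/ω_c¹ = 18/13
Stage 2: N_ring = 23 + 2·22 = 67
Stage 2: 23(ω_s−ω_c) = −67(ω_r−ω_c),  ω_s=0, ω_r=1
Stage 2: 23(0−ω_c) = −67(1−ω_c)  ⇒  90ω_c = 67  ⇒  ω_c = 67/90
  ⇒ ω_c²/ω_r² = 67/90
Coupling ω_r² = ω_r¹ ⇒ overall = 18/13 × 67/90 = 67/65

67/65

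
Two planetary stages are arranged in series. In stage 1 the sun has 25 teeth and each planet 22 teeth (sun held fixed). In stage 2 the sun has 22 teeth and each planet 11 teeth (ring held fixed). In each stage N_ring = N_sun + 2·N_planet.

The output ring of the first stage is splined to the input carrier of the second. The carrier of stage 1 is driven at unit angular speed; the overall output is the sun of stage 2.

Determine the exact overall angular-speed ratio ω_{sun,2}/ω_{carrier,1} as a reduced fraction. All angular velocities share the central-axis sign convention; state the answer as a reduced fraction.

Stage 1: N_ring = 25 + 2·22 = 69
Stage 1: 25(ω_s−ω_c) = −69(ω_r−ω_c),  ω_s=0, ω_c=1
Stage 1: ω_r = 1 − (25/69)(0−1) = 94/69
  ⇒ ω_r¹/ω_c¹ = 94/69
Stage 2: N_ring = 22 + 2·11 = 44
Stage 2: 22(ω_s−ω_c) = −44(ω_r−ω_c),  ω_r=0, ω_c=1
Stage 2: ω_s = 1 − (44/22)(0−1) = 3
  ⇒ ω_s²/ω_c² = 3
Coupling ω_c² = ω_r¹ ⇒ overall = 94/69 × 3 = 94/23

94/23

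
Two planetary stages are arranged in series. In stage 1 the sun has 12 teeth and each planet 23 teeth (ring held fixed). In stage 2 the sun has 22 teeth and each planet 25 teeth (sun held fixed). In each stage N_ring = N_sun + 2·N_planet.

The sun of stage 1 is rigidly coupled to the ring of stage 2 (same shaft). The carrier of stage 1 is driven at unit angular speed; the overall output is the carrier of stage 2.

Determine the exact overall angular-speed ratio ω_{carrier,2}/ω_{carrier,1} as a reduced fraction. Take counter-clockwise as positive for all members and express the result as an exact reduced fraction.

Stage 1: N_ring = 12 + 2·23 = 58
Stage 1: 12(ω_s−ω_c) = −58(ω_r−ω_c),  ω_r=0, ω_c=1
Stage 1: ω_s = 1 − (58/12)(0−1) = 35/6
  ⇒ ω_s¹/ω_c¹ = 35/6
Stage 2: N_ring = 22 + 2·25 = 72
Stage 2: 22(ω_s−ω_c) = −72(ω_r−ω_c),  ω_s=0, ω_r=1
Stage 2: 22(0−ω_c) = −72(1−ω_c)  ⇒  94ω_c = 72  ⇒  ω_c = 36/47
  ⇒ ω_c²/ω_r² = 36/47
Coupling ω_r² = ω_s¹ ⇒ overall = 35/6 × 36/47 = 210/47

210/47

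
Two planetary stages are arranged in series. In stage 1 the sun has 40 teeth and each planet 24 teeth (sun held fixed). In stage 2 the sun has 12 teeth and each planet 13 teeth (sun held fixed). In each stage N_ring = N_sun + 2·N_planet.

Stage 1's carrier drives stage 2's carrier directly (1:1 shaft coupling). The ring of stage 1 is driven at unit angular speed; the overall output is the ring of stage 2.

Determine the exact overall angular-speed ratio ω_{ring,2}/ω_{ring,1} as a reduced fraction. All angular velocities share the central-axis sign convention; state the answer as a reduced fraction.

275/304

Stage 1: N_ring = 40 + 2·24 = 88
Stage 1: 40(ω_s−ω_c) = −88(ω_r−ω_c),  ω_s=0, ω_r=1
Stage 1: 40(0−ω_c) = −88(1−ω_c)  ⇒  128ω_c = 88  ⇒  ω_c = 11/16
  ⇒ ω_c¹/ω_r¹ = 11/16
Stage 2: N_ring = 12 + 2·13 = 38
Stage 2: 12(ω_s−ω_c) = −38(ω_r−ω_c),  ω_s=0, ω_c=1
Stage 2: ω_r = 1 − (12/38)(0−1) = 25/19
  ⇒ ω_r²/ω_c² = 25/19
Coupling ω_c² = ω_c¹ ⇒ overall = 11/16 × 25/19 = 275/304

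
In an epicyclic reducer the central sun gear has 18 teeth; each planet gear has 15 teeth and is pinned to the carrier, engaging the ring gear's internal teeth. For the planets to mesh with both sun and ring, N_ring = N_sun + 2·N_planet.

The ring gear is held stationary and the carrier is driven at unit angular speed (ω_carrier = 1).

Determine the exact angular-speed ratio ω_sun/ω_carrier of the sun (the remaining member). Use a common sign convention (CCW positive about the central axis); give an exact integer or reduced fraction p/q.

N_ring = 18 + 2·15 = 48
18(ω_s−ω_c) = −48(ω_r−ω_c),  ω_r=0, ω_c=1
ω_s = 1 − (48/18)(0−1) = 11/3
ω_s/ω_c = 11/3

11/3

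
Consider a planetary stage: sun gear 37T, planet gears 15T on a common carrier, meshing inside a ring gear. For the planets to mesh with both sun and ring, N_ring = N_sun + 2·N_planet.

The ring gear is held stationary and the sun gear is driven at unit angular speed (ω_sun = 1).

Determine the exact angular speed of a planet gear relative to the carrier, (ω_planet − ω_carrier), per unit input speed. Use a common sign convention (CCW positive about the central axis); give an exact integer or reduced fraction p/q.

-2479/1560

N_ring = 37 + 2·15 = 67
37(ω_s−ω_c) = −67(ω_r−ω_c),  ω_r=0, ω_s=1
37(1−ω_c) = −67(0−ω_c)  ⇒  104ω_c = 37  ⇒  ω_c = 37/104
sun–planet: 37·(1−37/104) = −15·(ω_p−ω_c)  ⇒  ω_p−ω_c = −(37/15)·(67/104) = -2479/1560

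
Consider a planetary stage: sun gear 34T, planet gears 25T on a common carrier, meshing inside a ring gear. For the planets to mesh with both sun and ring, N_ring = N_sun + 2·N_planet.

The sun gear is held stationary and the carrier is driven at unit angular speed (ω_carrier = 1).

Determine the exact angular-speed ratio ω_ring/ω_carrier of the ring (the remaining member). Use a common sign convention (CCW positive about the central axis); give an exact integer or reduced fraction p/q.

59/42

N_ring = 34 + 2·25 = 84
34(ω_s−ω_c) = −84(ω_r−ω_c),  ω_s=0, ω_c=1
ω_r = 1 − (34/84)(0−1) = 59/42
ω_r/ω_c = 59/42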